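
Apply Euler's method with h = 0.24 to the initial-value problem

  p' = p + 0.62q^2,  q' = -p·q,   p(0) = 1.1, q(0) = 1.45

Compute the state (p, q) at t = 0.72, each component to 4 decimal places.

Euler on (p,q): p_{n+1} = p_n + h·p', q_{n+1} = q_n + h·q'.
0.000000: (1.100000, 1.450000); f=(2.403550, -1.595000) → (1.676852, 1.067200)
0.240000: (1.676852, 1.067200); f=(2.382980, -1.789536) → (2.248767, 0.637711)
0.480000: (2.248767, 0.637711); f=(2.500906, -1.434064) → (2.848985, 0.293536)
(p(0.72), q(0.72)) ≈ (2.8490, 0.2935)

2.8490, 0.2935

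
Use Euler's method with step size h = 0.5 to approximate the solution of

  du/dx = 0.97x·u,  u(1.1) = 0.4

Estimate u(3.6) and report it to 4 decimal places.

Euler: u_{n+1} = u_n + h·f(x_n, u_n).
x=1.100000, u=0.400000: f=0.426800 → u ← 0.400000 + 0.5·0.426800 = 0.613400
x=1.600000, u=0.613400: f=0.951997 → u ← 0.613400 + 0.5·0.951997 = 1.089398
x=2.100000, u=1.089398: f=2.219105 → u ← 1.089398 + 0.5·2.219105 = 2.198951
x=2.600000, u=2.198951: f=5.545754 → u ← 2.198951 + 0.5·5.545754 = 4.971827
x=3.100000, u=4.971827: f=14.950285 → u ← 4.971827 + 0.5·14.950285 = 12.446970
u(3.6) ≈ 12.4470

12.4470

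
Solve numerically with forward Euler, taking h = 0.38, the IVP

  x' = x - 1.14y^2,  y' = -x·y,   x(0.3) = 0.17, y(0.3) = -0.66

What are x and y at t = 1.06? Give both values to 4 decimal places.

-0.1018, -0.6066

Euler on (x,y): x_{n+1} = x_n + h·x', y_{n+1} = y_n + h·y'.
0.300000: (0.170000, -0.660000); f=(-0.326584, 0.112200) → (0.045898, -0.617364)
0.680000: (0.045898, -0.617364); f=(-0.388600, 0.028336) → (-0.101770, -0.606596)
(x(1.06), y(1.06)) ≈ (-0.1018, -0.6066)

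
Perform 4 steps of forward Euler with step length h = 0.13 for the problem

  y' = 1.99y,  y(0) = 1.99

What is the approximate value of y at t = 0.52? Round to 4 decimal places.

Euler: y_{n+1} = y_n + h·f(t_n, y_n).
t=0.000000, y=1.990000: f=3.960100 → y ← 1.990000 + 0.13·3.960100 = 2.504813
t=0.130000, y=2.504813: f=4.984578 → y ← 2.504813 + 0.13·4.984578 = 3.152808
t=0.260000, y=3.152808: f=6.274088 → y ← 3.152808 + 0.13·6.274088 = 3.968440
t=0.390000, y=3.968440: f=7.897195 → y ← 3.968440 + 0.13·7.897195 = 4.995075
y(0.52) ≈ 4.9951

4.9951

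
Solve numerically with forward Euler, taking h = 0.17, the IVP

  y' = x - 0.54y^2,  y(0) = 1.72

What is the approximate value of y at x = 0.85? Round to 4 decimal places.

1.1422

Euler: y_{n+1} = y_n + h·f(x_n, y_n).
x=0.000000, y=1.720000: f=-1.597536 → y ← 1.720000 + 0.17·(-1.597536) = 1.448419
x=0.170000, y=1.448419: f=-0.962875 → y ← 1.448419 + 0.17·(-0.962875) = 1.284730
x=0.340000, y=1.284730: f=-0.551287 → y ← 1.284730 + 0.17·(-0.551287) = 1.191011
x=0.510000, y=1.191011: f=-0.255994 → y ← 1.191011 + 0.17·(-0.255994) = 1.147492
x=0.680000, y=1.147492: f=-0.031039 → y ← 1.147492 + 0.17·(-0.031039) = 1.142216
y(0.85) ≈ 1.1422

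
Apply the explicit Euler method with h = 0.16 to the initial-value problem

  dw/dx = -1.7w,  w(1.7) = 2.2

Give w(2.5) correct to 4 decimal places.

Euler: w_{n+1} = w_n + h·f(x_n, w_n).
x=1.700000, w=2.200000: f=-3.740000 → w ← 2.200000 + 0.16·(-3.740000) = 1.601600
x=1.860000, w=1.601600: f=-2.722720 → w ← 1.601600 + 0.16·(-2.722720) = 1.165965
x=2.020000, w=1.165965: f=-1.982140 → w ← 1.165965 + 0.16·(-1.982140) = 0.848822
x=2.180000, w=0.848822: f=-1.442998 → w ← 0.848822 + 0.16·(-1.442998) = 0.617943
x=2.340000, w=0.617943: f=-1.050503 → w ← 0.617943 + 0.16·(-1.050503) = 0.449862
w(2.5) ≈ 0.4499

0.4499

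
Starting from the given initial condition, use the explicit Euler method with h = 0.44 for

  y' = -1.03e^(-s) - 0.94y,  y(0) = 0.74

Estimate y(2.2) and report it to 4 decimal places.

-0.2747

Euler: y_{n+1} = y_n + h·f(s_n, y_n).
s=0.000000, y=0.740000: f=-1.725600 → y ← 0.740000 + 0.44·(-1.725600) = -0.019264
s=0.440000, y=-0.019264: f=-0.645249 → y ← -0.019264 + 0.44·(-0.645249) = -0.303174
s=0.880000, y=-0.303174: f=-0.142243 → y ← -0.303174 + 0.44·(-0.142243) = -0.365761
s=1.320000, y=-0.365761: f=0.068666 → y ← -0.365761 + 0.44·0.068666 = -0.335548
s=1.760000, y=-0.335548: f=0.138209 → y ← -0.335548 + 0.44·0.138209 = -0.274736
y(2.2) ≈ -0.2747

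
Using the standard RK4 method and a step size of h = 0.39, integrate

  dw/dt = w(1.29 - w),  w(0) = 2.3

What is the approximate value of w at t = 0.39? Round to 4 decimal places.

RK4: k1 = f(t_n, w_n); k2 = f(t_n + h/2, w_n + (h/2)·k1); k3 = f(t_n + h/2, w_n + (h/2)·k2); k4 = f(t_n + h, w_n + h·k3); w_{n+1} = w_n + (h/6)·(k1 + 2k2 + 2k3 + k4).
t=0.000000, w=2.300000:
  k1 = f(0.000000, 2.300000) = -2.323000
  k2 = f(0.195000, 1.847015) = -1.028815
  k3 = f(0.195000, 2.099381) = -1.699199
  k4 = f(0.390000, 1.637312) = -0.568659
  w ← 2.300000 + (0.39/6)·(k1 + 2k2 + 2k3 + k4) = 1.757400
w(0.39) ≈ 1.7574

1.7574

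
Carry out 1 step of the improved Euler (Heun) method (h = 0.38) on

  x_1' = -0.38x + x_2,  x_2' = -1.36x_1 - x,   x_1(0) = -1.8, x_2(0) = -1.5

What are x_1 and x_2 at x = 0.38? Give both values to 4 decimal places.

Heun on (x_1,x_2): k1 = f(x_n, state_n); k2 = f(x_n + h, state_n + h·k1); state_{n+1} = state_n + (h/2)·(k1 + k2).
0.000000: (-1.800000, -1.500000)
  k1 = (-1.500000, 2.448000)
  predictor → (-2.370000, -0.569760)
  k2 = (-0.714160, 2.843200)
  → (-2.220690, -0.494672)
(x_1(0.38), x_2(0.38)) ≈ (-2.2207, -0.4947)

-2.2207, -0.4947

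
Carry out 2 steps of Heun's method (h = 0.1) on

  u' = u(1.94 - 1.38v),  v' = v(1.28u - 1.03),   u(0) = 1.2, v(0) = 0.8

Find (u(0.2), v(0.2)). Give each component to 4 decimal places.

Heun on (u,v): k1 = f(s_n, state_n); k2 = f(s_n + h, state_n + h·k1); state_{n+1} = state_n + (h/2)·(k1 + k2).
0.000000: (1.200000, 0.800000)
  k1 = (1.003200, 0.404800)
  predictor → (1.300320, 0.840480)
  k2 = (1.014429, 0.533209)
  → (1.300881, 0.846900)
0.100000: (1.300881, 0.846900)
  k1 = (1.003340, 0.537890)
  predictor → (1.401215, 0.900689)
  k2 = (0.976715, 0.687727)
  → (1.399884, 0.908181)
(u(0.2), v(0.2)) ≈ (1.3999, 0.9082)

1.3999, 0.9082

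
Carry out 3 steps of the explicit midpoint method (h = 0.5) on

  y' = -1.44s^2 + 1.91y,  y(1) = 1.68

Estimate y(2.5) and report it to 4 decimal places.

Midpoint: k1 = f(s_n, y_n); k2 = f(s_n + h/2, y_n + (h/2)·k1); y_{n+1} = y_n + h·k2.
s=1.000000, y=1.680000:
  k1 = f(1.000000, 1.680000) = 1.768800
  k2 = f(1.250000, 2.122200) = 1.803402
  y ← 1.680000 + 0.5·1.803402 = 2.581701
s=1.500000, y=2.581701:
  k1 = f(1.500000, 2.581701) = 1.691049
  k2 = f(1.750000, 3.004463) = 1.328525
  y ← 2.581701 + 0.5·1.328525 = 3.245963
s=2.000000, y=3.245963:
  k1 = f(2.000000, 3.245963) = 0.439790
  k2 = f(2.250000, 3.355911) = -0.880210
  y ← 3.245963 + 0.5·(-0.880210) = 2.805858
y(2.5) ≈ 2.8059

2.8059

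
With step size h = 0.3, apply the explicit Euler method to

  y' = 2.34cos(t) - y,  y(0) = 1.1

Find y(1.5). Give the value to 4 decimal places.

1.4272

Euler: y_{n+1} = y_n + h·f(t_n, y_n).
t=0.000000, y=1.100000: f=1.240000 → y ← 1.100000 + 0.3·1.240000 = 1.472000
t=0.300000, y=1.472000: f=0.763487 → y ← 1.472000 + 0.3·0.763487 = 1.701046
t=0.600000, y=1.701046: f=0.230239 → y ← 1.701046 + 0.3·0.230239 = 1.770118
t=0.900000, y=1.770118: f=-0.315551 → y ← 1.770118 + 0.3·(-0.315551) = 1.675453
t=1.200000, y=1.675453: f=-0.827536 → y ← 1.675453 + 0.3·(-0.827536) = 1.427192
y(1.5) ≈ 1.4272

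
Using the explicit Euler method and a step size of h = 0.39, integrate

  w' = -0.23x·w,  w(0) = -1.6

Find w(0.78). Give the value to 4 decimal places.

-1.5440

Euler: w_{n+1} = w_n + h·f(x_n, w_n).
x=0.000000, w=-1.600000: f=0.000000 → w ← -1.600000 + 0.39·0.000000 = -1.600000
x=0.390000, w=-1.600000: f=0.143520 → w ← -1.600000 + 0.39·0.143520 = -1.544027
w(0.78) ≈ -1.5440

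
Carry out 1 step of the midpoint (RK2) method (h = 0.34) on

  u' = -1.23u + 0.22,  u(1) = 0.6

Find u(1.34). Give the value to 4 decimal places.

Midpoint: k1 = f(t_n, u_n); k2 = f(t_n + h/2, u_n + (h/2)·k1); u_{n+1} = u_n + h·k2.
t=1.000000, u=0.600000:
  k1 = f(1.000000, 0.600000) = -0.518000
  k2 = f(1.170000, 0.511940) = -0.409686
  u ← 0.600000 + 0.34·(-0.409686) = 0.460707
u(1.34) ≈ 0.4607

0.4607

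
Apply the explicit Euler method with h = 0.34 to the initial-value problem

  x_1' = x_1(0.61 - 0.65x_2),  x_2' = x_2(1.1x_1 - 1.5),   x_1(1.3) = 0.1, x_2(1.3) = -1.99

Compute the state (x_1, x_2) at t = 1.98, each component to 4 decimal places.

Euler on (x_1,x_2): x_1_{n+1} = x_1_n + h·x_1', x_2_{n+1} = x_2_n + h·x_2'.
1.300000: (0.100000, -1.990000); f=(0.190350, 2.766100) → (0.164719, -1.049526)
1.640000: (0.164719, -1.049526); f=(0.212849, 1.384124) → (0.237088, -0.578924)
(x_1(1.98), x_2(1.98)) ≈ (0.2371, -0.5789)

0.2371, -0.5789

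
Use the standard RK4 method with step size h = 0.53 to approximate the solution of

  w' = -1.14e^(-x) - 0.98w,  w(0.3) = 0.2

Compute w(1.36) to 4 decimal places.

-0.2422

RK4: k1 = f(x_n, w_n); k2 = f(x_n + h/2, w_n + (h/2)·k1); k3 = f(x_n + h/2, w_n + (h/2)·k2); k4 = f(x_n + h, w_n + h·k3); w_{n+1} = w_n + (h/6)·(k1 + 2k2 + 2k3 + k4).
x=0.300000, w=0.200000:
  k1 = f(0.300000, 0.200000) = -1.040533
  k2 = f(0.565000, -0.075741) = -0.573704
  k3 = f(0.565000, 0.047968) = -0.694940
  k4 = f(0.830000, -0.168318) = -0.332145
  w ← 0.200000 + (0.53/6)·(k1 + 2k2 + 2k3 + k4) = -0.145380
x=0.830000, w=-0.145380:
  k1 = f(0.830000, -0.145380) = -0.354624
  k2 = f(1.095000, -0.239355) = -0.146807
  k3 = f(1.095000, -0.184284) = -0.200777
  k4 = f(1.360000, -0.251792) = -0.045837
  w ← -0.145380 + (0.53/6)·(k1 + 2k2 + 2k3 + k4) = -0.242161
w(1.36) ≈ -0.2422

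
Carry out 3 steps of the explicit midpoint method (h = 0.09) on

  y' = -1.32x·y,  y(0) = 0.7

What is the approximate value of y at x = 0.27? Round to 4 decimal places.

0.6670

Midpoint: k1 = f(x_n, y_n); k2 = f(x_n + h/2, y_n + (h/2)·k1); y_{n+1} = y_n + h·k2.
x=0.000000, y=0.700000:
  k1 = f(0.000000, 0.700000) = 0.000000
  k2 = f(0.045000, 0.700000) = -0.041580
  y ← 0.700000 + 0.09·(-0.041580) = 0.696258
x=0.090000, y=0.696258:
  k1 = f(0.090000, 0.696258) = -0.082715
  k2 = f(0.135000, 0.692536) = -0.123410
  y ← 0.696258 + 0.09·(-0.123410) = 0.685151
x=0.180000, y=0.685151:
  k1 = f(0.180000, 0.685151) = -0.162792
  k2 = f(0.225000, 0.677825) = -0.201314
  y ← 0.685151 + 0.09·(-0.201314) = 0.667033
y(0.27) ≈ 0.6670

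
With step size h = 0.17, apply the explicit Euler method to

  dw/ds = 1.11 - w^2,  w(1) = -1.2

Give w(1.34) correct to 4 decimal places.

-1.3356

Euler: w_{n+1} = w_n + h·f(s_n, w_n).
s=1.000000, w=-1.200000: f=-0.330000 → w ← -1.200000 + 0.17·(-0.330000) = -1.256100
s=1.170000, w=-1.256100: f=-0.467787 → w ← -1.256100 + 0.17·(-0.467787) = -1.335624
w(1.34) ≈ -1.3356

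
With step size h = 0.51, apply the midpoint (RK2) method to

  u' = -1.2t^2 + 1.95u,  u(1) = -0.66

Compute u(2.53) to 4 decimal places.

-28.9157

Midpoint: k1 = f(t_n, u_n); k2 = f(t_n + h/2, u_n + (h/2)·k1); u_{n+1} = u_n + h·k2.
t=1.000000, u=-0.660000:
  k1 = f(1.000000, -0.660000) = -2.487000
  k2 = f(1.255000, -1.294185) = -4.413691
  u ← -0.660000 + 0.51·(-4.413691) = -2.910982
t=1.510000, u=-2.910982:
  k1 = f(1.510000, -2.910982) = -8.412535
  k2 = f(1.765000, -5.056179) = -13.597819
  u ← -2.910982 + 0.51·(-13.597819) = -9.845870
t=2.020000, u=-9.845870:
  k1 = f(2.020000, -9.845870) = -24.095926
  k2 = f(2.275000, -15.990331) = -37.391895
  u ← -9.845870 + 0.51·(-37.391895) = -28.915736
u(2.53) ≈ -28.9157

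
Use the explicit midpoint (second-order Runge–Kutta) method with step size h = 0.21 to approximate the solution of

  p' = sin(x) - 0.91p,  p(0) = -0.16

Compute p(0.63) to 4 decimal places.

0.0719

Midpoint: k1 = f(x_n, p_n); k2 = f(x_n + h/2, p_n + (h/2)·k1); p_{n+1} = p_n + h·k2.
x=0.000000, p=-0.160000:
  k1 = f(0.000000, -0.160000) = 0.145600
  k2 = f(0.105000, -0.144712) = 0.236495
  p ← -0.160000 + 0.21·0.236495 = -0.110336
x=0.210000, p=-0.110336:
  k1 = f(0.210000, -0.110336) = 0.308866
  k2 = f(0.315000, -0.077905) = 0.380710
  p ← -0.110336 + 0.21·0.380710 = -0.030387
x=0.420000, p=-0.030387:
  k1 = f(0.420000, -0.030387) = 0.435413
  k2 = f(0.525000, 0.015331) = 0.487261
  p ← -0.030387 + 0.21·0.487261 = 0.071938
p(0.63) ≈ 0.0719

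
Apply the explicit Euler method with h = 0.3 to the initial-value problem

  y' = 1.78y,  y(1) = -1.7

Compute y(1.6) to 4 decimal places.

-4.0004

Euler: y_{n+1} = y_n + h·f(t_n, y_n).
t=1.000000, y=-1.700000: f=-3.026000 → y ← -1.700000 + 0.3·(-3.026000) = -2.607800
t=1.300000, y=-2.607800: f=-4.641884 → y ← -2.607800 + 0.3·(-4.641884) = -4.000365
y(1.6) ≈ -4.0004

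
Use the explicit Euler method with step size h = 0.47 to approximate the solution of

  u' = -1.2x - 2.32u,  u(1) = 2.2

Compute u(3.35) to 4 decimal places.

Euler: u_{n+1} = u_n + h·f(x_n, u_n).
x=1.000000, u=2.200000: f=-6.304000 → u ← 2.200000 + 0.47·(-6.304000) = -0.762880
x=1.470000, u=-0.762880: f=0.005882 → u ← -0.762880 + 0.47·0.005882 = -0.760116
x=1.940000, u=-0.760116: f=-0.564532 → u ← -0.760116 + 0.47·(-0.564532) = -1.025446
x=2.410000, u=-1.025446: f=-0.512966 → u ← -1.025446 + 0.47·(-0.512966) = -1.266540
x=2.880000, u=-1.266540: f=-0.517628 → u ← -1.266540 + 0.47·(-0.517628) = -1.509825
u(3.35) ≈ -1.5098

-1.5098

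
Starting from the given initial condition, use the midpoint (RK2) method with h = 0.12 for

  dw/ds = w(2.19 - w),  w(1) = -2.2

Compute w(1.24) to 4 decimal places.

Midpoint: k1 = f(s_n, w_n); k2 = f(s_n + h/2, w_n + (h/2)·k1); w_{n+1} = w_n + h·k2.
s=1.000000, w=-2.200000:
  k1 = f(1.000000, -2.200000) = -9.658000
  k2 = f(1.060000, -2.779480) = -13.812570
  w ← -2.200000 + 0.12·(-13.812570) = -3.857508
s=1.120000, w=-3.857508:
  k1 = f(1.120000, -3.857508) = -23.328315
  k2 = f(1.180000, -5.257207) = -39.151513
  w ← -3.857508 + 0.12·(-39.151513) = -8.555690
w(1.24) ≈ -8.5557

-8.5557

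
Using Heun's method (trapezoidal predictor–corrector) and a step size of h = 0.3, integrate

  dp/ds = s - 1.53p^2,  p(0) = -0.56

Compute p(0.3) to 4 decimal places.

-0.7007

Heun: k1 = f(s_n, p_n); k2 = f(s_n + h, p_n + h·k1); p_{n+1} = p_n + (h/2)·(k1 + k2).
s=0.000000, p=-0.560000:
  k1 = f(0.000000, -0.560000) = -0.479808
  k2 = f(0.300000, -0.703942) = -0.458168
  p ← -0.560000 + (0.3/2)·(-0.479808 + (-0.458168)) = -0.700696
p(0.3) ≈ -0.7007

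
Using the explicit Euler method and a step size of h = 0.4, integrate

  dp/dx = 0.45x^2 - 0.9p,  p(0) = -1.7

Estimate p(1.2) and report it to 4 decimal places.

Euler: p_{n+1} = p_n + h·f(x_n, p_n).
x=0.000000, p=-1.700000: f=1.530000 → p ← -1.700000 + 0.4·1.530000 = -1.088000
x=0.400000, p=-1.088000: f=1.051200 → p ← -1.088000 + 0.4·1.051200 = -0.667520
x=0.800000, p=-0.667520: f=0.888768 → p ← -0.667520 + 0.4·0.888768 = -0.312013
p(1.2) ≈ -0.3120

-0.3120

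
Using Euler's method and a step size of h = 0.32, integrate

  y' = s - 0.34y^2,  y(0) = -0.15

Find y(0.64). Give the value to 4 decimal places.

-0.0526

Euler: y_{n+1} = y_n + h·f(s_n, y_n).
s=0.000000, y=-0.150000: f=-0.007650 → y ← -0.150000 + 0.32·(-0.007650) = -0.152448
s=0.320000, y=-0.152448: f=0.312098 → y ← -0.152448 + 0.32·0.312098 = -0.052577
y(0.64) ≈ -0.0526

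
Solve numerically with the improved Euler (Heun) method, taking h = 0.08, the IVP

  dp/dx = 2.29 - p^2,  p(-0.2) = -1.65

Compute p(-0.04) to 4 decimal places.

-1.7405

Heun: k1 = f(x_n, p_n); k2 = f(x_n + h, p_n + h·k1); p_{n+1} = p_n + (h/2)·(k1 + k2).
x=-0.200000, p=-1.650000:
  k1 = f(-0.200000, -1.650000) = -0.432500
  k2 = f(-0.120000, -1.684600) = -0.547877
  p ← -1.650000 + (0.08/2)·(-0.432500 + (-0.547877)) = -1.689215
x=-0.120000, p=-1.689215:
  k1 = f(-0.120000, -1.689215) = -0.563448
  k2 = f(-0.040000, -1.734291) = -0.717765
  p ← -1.689215 + (0.08/2)·(-0.563448 + (-0.717765)) = -1.740464
p(-0.04) ≈ -1.7405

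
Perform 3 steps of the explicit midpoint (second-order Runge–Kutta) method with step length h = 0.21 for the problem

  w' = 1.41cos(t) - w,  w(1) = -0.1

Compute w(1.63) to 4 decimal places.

Midpoint: k1 = f(t_n, w_n); k2 = f(t_n + h/2, w_n + (h/2)·k1); w_{n+1} = w_n + h·k2.
t=1.000000, w=-0.100000:
  k1 = f(1.000000, -0.100000) = 0.861826
  k2 = f(1.105000, -0.009508) = 0.642788
  w ← -0.100000 + 0.21·0.642788 = 0.034985
t=1.210000, w=0.034985:
  k1 = f(1.210000, 0.034985) = 0.462772
  k2 = f(1.315000, 0.083576) = 0.273176
  w ← 0.034985 + 0.21·0.273176 = 0.092352
t=1.420000, w=0.092352:
  k1 = f(1.420000, 0.092352) = 0.119466
  k2 = f(1.525000, 0.104896) = -0.040346
  w ← 0.092352 + 0.21·(-0.040346) = 0.083880
w(1.63) ≈ 0.0839

0.0839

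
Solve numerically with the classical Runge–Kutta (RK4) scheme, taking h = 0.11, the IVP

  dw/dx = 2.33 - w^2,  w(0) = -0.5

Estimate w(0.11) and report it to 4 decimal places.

RK4: k1 = f(x_n, w_n); k2 = f(x_n + h/2, w_n + (h/2)·k1); k3 = f(x_n + h/2, w_n + (h/2)·k2); k4 = f(x_n + h, w_n + h·k3); w_{n+1} = w_n + (h/6)·(k1 + 2k2 + 2k3 + k4).
x=0.000000, w=-0.500000:
  k1 = f(0.000000, -0.500000) = 2.080000
  k2 = f(0.055000, -0.385600) = 2.181313
  k3 = f(0.055000, -0.380028) = 2.185579
  k4 = f(0.110000, -0.259586) = 2.262615
  w ← -0.500000 + (0.11/6)·(k1 + 2k2 + 2k3 + k4) = -0.260266
w(0.11) ≈ -0.2603

-0.2603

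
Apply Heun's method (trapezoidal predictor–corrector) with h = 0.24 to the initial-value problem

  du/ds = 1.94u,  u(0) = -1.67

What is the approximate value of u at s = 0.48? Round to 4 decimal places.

-4.1373

Heun: k1 = f(s_n, u_n); k2 = f(s_n + h, u_n + h·k1); u_{n+1} = u_n + (h/2)·(k1 + k2).
s=0.000000, u=-1.670000:
  k1 = f(0.000000, -1.670000) = -3.239800
  k2 = f(0.240000, -2.447552) = -4.748251
  u ← -1.670000 + (0.24/2)·(-3.239800 + (-4.748251)) = -2.628566
s=0.240000, u=-2.628566:
  k1 = f(0.240000, -2.628566) = -5.099418
  k2 = f(0.480000, -3.852426) = -7.473707
  u ← -2.628566 + (0.24/2)·(-5.099418 + (-7.473707)) = -4.137341
u(0.48) ≈ -4.1373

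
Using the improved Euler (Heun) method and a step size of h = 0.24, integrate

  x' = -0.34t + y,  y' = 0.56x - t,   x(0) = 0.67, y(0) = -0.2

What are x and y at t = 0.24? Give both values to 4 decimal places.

0.6230, -0.1420

Heun on (x,y): k1 = f(t_n, state_n); k2 = f(t_n + h, state_n + h·k1); state_{n+1} = state_n + (h/2)·(k1 + k2).
0.000000: (0.670000, -0.200000)
  k1 = (-0.200000, 0.375200)
  predictor → (0.622000, -0.109952)
  k2 = (-0.191552, 0.108320)
  → (0.623014, -0.141978)
(x(0.24), y(0.24)) ≈ (0.6230, -0.1420)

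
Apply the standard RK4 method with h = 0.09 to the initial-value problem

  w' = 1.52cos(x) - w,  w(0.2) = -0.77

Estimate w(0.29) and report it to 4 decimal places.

-0.5769

RK4: k1 = f(x_n, w_n); k2 = f(x_n + h/2, w_n + (h/2)·k1); k3 = f(x_n + h/2, w_n + (h/2)·k2); k4 = f(x_n + h, w_n + h·k3); w_{n+1} = w_n + (h/6)·(k1 + 2k2 + 2k3 + k4).
x=0.200000, w=-0.770000:
  k1 = f(0.200000, -0.770000) = 2.259701
  k2 = f(0.245000, -0.668313) = 2.142922
  k3 = f(0.245000, -0.673569) = 2.148177
  k4 = f(0.290000, -0.576664) = 2.033195
  w ← -0.770000 + (0.09/6)·(k1 + 2k2 + 2k3 + k4) = -0.576874
w(0.29) ≈ -0.5769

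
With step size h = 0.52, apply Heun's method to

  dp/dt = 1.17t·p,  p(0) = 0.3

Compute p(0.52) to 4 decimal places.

0.3475

Heun: k1 = f(t_n, p_n); k2 = f(t_n + h, p_n + h·k1); p_{n+1} = p_n + (h/2)·(k1 + k2).
t=0.000000, p=0.300000:
  k1 = f(0.000000, 0.300000) = 0.000000
  k2 = f(0.520000, 0.300000) = 0.182520
  p ← 0.300000 + (0.52/2)·(0.000000 + 0.182520) = 0.347455
p(0.52) ≈ 0.3475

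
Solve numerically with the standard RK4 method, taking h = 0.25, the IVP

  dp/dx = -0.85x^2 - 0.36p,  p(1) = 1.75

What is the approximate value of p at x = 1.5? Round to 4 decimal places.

0.8386

RK4: k1 = f(x_n, p_n); k2 = f(x_n + h/2, p_n + (h/2)·k1); k3 = f(x_n + h/2, p_n + (h/2)·k2); k4 = f(x_n + h, p_n + h·k3); p_{n+1} = p_n + (h/6)·(k1 + 2k2 + 2k3 + k4).
x=1.000000, p=1.750000:
  k1 = f(1.000000, 1.750000) = -1.480000
  k2 = f(1.125000, 1.565000) = -1.639181
  k3 = f(1.125000, 1.545102) = -1.632018
  k4 = f(1.250000, 1.341995) = -1.811243
  p ← 1.750000 + (0.25/6)·(k1 + 2k2 + 2k3 + k4) = 1.340265
x=1.250000, p=1.340265:
  k1 = f(1.250000, 1.340265) = -1.810620
  k2 = f(1.375000, 1.113937) = -2.008049
  k3 = f(1.375000, 1.089259) = -1.999164
  k4 = f(1.500000, 0.840474) = -2.215071
  p ← 1.340265 + (0.25/6)·(k1 + 2k2 + 2k3 + k4) = 0.838593
p(1.5) ≈ 0.8386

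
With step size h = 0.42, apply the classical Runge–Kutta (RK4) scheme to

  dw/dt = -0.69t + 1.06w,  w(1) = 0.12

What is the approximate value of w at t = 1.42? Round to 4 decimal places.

-0.2486

RK4: k1 = f(t_n, w_n); k2 = f(t_n + h/2, w_n + (h/2)·k1); k3 = f(t_n + h/2, w_n + (h/2)·k2); k4 = f(t_n + h, w_n + h·k3); w_{n+1} = w_n + (h/6)·(k1 + 2k2 + 2k3 + k4).
t=1.000000, w=0.120000:
  k1 = f(1.000000, 0.120000) = -0.562800
  k2 = f(1.210000, 0.001812) = -0.832979
  k3 = f(1.210000, -0.054926) = -0.893121
  k4 = f(1.420000, -0.255111) = -1.250218
  w ← 0.120000 + (0.42/6)·(k1 + 2k2 + 2k3 + k4) = -0.248565
w(1.42) ≈ -0.2486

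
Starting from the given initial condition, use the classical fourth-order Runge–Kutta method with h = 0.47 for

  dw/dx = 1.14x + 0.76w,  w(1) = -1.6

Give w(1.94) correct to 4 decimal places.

RK4: k1 = f(x_n, w_n); k2 = f(x_n + h/2, w_n + (h/2)·k1); k3 = f(x_n + h/2, w_n + (h/2)·k2); k4 = f(x_n + h, w_n + h·k3); w_{n+1} = w_n + (h/6)·(k1 + 2k2 + 2k3 + k4).
x=1.000000, w=-1.600000:
  k1 = f(1.000000, -1.600000) = -0.076000
  k2 = f(1.235000, -1.617860) = 0.178326
  k3 = f(1.235000, -1.558093) = 0.223749
  k4 = f(1.470000, -1.494838) = 0.539723
  w ← -1.600000 + (0.47/6)·(k1 + 2k2 + 2k3 + k4) = -1.500683
x=1.470000, w=-1.500683:
  k1 = f(1.470000, -1.500683) = 0.535281
  k2 = f(1.705000, -1.374892) = 0.898782
  k3 = f(1.705000, -1.289469) = 0.963703
  k4 = f(1.940000, -1.047743) = 1.415316
  w ← -1.500683 + (0.47/6)·(k1 + 2k2 + 2k3 + k4) = -1.056097
w(1.94) ≈ -1.0561

-1.0561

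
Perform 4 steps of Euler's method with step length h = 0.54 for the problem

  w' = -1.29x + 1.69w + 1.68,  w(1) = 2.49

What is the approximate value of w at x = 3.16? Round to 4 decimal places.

32.2331

Euler: w_{n+1} = w_n + h·f(x_n, w_n).
x=1.000000, w=2.490000: f=4.598100 → w ← 2.490000 + 0.54·4.598100 = 4.972974
x=1.540000, w=4.972974: f=8.097726 → w ← 4.972974 + 0.54·8.097726 = 9.345746
x=2.080000, w=9.345746: f=14.791111 → w ← 9.345746 + 0.54·14.791111 = 17.332946
x=2.620000, w=17.332946: f=27.592879 → w ← 17.332946 + 0.54·27.592879 = 32.233100
w(3.16) ≈ 32.2331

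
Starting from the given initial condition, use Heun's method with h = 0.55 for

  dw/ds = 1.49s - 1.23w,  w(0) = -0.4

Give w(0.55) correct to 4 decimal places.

Heun: k1 = f(s_n, w_n); k2 = f(s_n + h, w_n + h·k1); w_{n+1} = w_n + (h/2)·(k1 + k2).
s=0.000000, w=-0.400000:
  k1 = f(0.000000, -0.400000) = 0.492000
  k2 = f(0.550000, -0.129400) = 0.978662
  w ← -0.400000 + (0.55/2)·(0.492000 + 0.978662) = 0.004432
w(0.55) ≈ 0.0044

0.0044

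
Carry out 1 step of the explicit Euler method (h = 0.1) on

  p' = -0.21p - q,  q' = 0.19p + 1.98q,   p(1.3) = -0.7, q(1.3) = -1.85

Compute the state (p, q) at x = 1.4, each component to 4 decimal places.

Euler on (p,q): p_{n+1} = p_n + h·p', q_{n+1} = q_n + h·q'.
1.300000: (-0.700000, -1.850000); f=(1.997000, -3.796000) → (-0.500300, -2.229600)
(p(1.4), q(1.4)) ≈ (-0.5003, -2.2296)

-0.5003, -2.2296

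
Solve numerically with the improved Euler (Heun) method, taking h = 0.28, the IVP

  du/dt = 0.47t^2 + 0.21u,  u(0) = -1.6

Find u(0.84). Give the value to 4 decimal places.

-1.8067

Heun: k1 = f(t_n, u_n); k2 = f(t_n + h, u_n + h·k1); u_{n+1} = u_n + (h/2)·(k1 + k2).
t=0.000000, u=-1.600000:
  k1 = f(0.000000, -1.600000) = -0.336000
  k2 = f(0.280000, -1.694080) = -0.318909
  u ← -1.600000 + (0.28/2)·(-0.336000 + (-0.318909)) = -1.691687
t=0.280000, u=-1.691687:
  k1 = f(0.280000, -1.691687) = -0.318406
  k2 = f(0.560000, -1.780841) = -0.226585
  u ← -1.691687 + (0.28/2)·(-0.318406 + (-0.226585)) = -1.767986
t=0.560000, u=-1.767986:
  k1 = f(0.560000, -1.767986) = -0.223885
  k2 = f(0.840000, -1.830674) = -0.052809
  u ← -1.767986 + (0.28/2)·(-0.223885 + (-0.052809)) = -1.806723
u(0.84) ≈ -1.8067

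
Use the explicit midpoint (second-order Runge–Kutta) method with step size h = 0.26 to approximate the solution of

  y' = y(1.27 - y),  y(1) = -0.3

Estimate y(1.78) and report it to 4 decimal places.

-1.2253

Midpoint: k1 = f(s_n, y_n); k2 = f(s_n + h/2, y_n + (h/2)·k1); y_{n+1} = y_n + h·k2.
s=1.000000, y=-0.300000:
  k1 = f(1.000000, -0.300000) = -0.471000
  k2 = f(1.130000, -0.361230) = -0.589249
  y ← -0.300000 + 0.26·(-0.589249) = -0.453205
s=1.260000, y=-0.453205:
  k1 = f(1.260000, -0.453205) = -0.780965
  k2 = f(1.390000, -0.554730) = -1.012233
  y ← -0.453205 + 0.26·(-1.012233) = -0.716385
s=1.520000, y=-0.716385:
  k1 = f(1.520000, -0.716385) = -1.423017
  k2 = f(1.650000, -0.901378) = -1.957231
  y ← -0.716385 + 0.26·(-1.957231) = -1.225265
y(1.78) ≈ -1.2253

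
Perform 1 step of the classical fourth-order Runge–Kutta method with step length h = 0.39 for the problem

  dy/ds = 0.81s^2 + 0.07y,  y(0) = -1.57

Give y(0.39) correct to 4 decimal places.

-1.5973

RK4: k1 = f(s_n, y_n); k2 = f(s_n + h/2, y_n + (h/2)·k1); k3 = f(s_n + h/2, y_n + (h/2)·k2); k4 = f(s_n + h, y_n + h·k3); y_{n+1} = y_n + (h/6)·(k1 + 2k2 + 2k3 + k4).
s=0.000000, y=-1.570000:
  k1 = f(0.000000, -1.570000) = -0.109900
  k2 = f(0.195000, -1.591430) = -0.080600
  k3 = f(0.195000, -1.585717) = -0.080200
  k4 = f(0.390000, -1.601278) = 0.011112
  y ← -1.570000 + (0.39/6)·(k1 + 2k2 + 2k3 + k4) = -1.597325
y(0.39) ≈ -1.5973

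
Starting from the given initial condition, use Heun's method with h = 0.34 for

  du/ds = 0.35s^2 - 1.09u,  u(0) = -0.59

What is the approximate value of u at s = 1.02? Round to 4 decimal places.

-0.0959

Heun: k1 = f(s_n, u_n); k2 = f(s_n + h, u_n + h·k1); u_{n+1} = u_n + (h/2)·(k1 + k2).
s=0.000000, u=-0.590000:
  k1 = f(0.000000, -0.590000) = 0.643100
  k2 = f(0.340000, -0.371346) = 0.445227
  u ← -0.590000 + (0.34/2)·(0.643100 + 0.445227) = -0.404984
s=0.340000, u=-0.404984:
  k1 = f(0.340000, -0.404984) = 0.481893
  k2 = f(0.680000, -0.241141) = 0.424683
  u ← -0.404984 + (0.34/2)·(0.481893 + 0.424683) = -0.250866
s=0.680000, u=-0.250866:
  k1 = f(0.680000, -0.250866) = 0.435284
  k2 = f(1.020000, -0.102870) = 0.476268
  u ← -0.250866 + (0.34/2)·(0.435284 + 0.476268) = -0.095902
u(1.02) ≈ -0.0959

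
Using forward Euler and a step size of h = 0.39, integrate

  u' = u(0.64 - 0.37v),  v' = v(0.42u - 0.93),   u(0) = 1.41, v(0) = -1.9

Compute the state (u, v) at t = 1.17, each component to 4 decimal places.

4.7467, -1.8944

Euler on (u,v): u_{n+1} = u_n + h·u', v_{n+1} = v_n + h·v'.
0.000000: (1.410000, -1.900000); f=(1.893630, 0.641820) → (2.148516, -1.649690)
0.390000: (2.148516, -1.649690); f=(2.686473, 0.045570) → (3.196240, -1.631918)
0.780000: (3.196240, -1.631918); f=(3.975514, -0.673037) → (4.746691, -1.894402)
(u(1.17), v(1.17)) ≈ (4.7467, -1.8944)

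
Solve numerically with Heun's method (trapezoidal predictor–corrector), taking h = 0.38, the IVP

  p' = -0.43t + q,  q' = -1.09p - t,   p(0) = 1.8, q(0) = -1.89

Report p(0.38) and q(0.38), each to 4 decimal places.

0.9091, -2.5590

Heun on (p,q): k1 = f(t_n, state_n); k2 = f(t_n + h, state_n + h·k1); state_{n+1} = state_n + (h/2)·(k1 + k2).
0.000000: (1.800000, -1.890000)
  k1 = (-1.890000, -1.962000)
  predictor → (1.081800, -2.635560)
  k2 = (-2.798960, -1.559162)
  → (0.909098, -2.559021)
(p(0.38), q(0.38)) ≈ (0.9091, -2.5590)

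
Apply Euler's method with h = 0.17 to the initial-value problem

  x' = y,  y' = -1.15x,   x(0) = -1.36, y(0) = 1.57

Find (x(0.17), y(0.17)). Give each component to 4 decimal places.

-1.0931, 1.8359

Euler on (x,y): x_{n+1} = x_n + h·x', y_{n+1} = y_n + h·y'.
0.000000: (-1.360000, 1.570000); f=(1.570000, 1.564000) → (-1.093100, 1.835880)
(x(0.17), y(0.17)) ≈ (-1.0931, 1.8359)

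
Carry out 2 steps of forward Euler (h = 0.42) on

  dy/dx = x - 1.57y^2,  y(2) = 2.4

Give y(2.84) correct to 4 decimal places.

0.2528

Euler: y_{n+1} = y_n + h·f(x_n, y_n).
x=2.000000, y=2.400000: f=-7.043200 → y ← 2.400000 + 0.42·(-7.043200) = -0.558144
x=2.420000, y=-0.558144: f=1.930906 → y ← -0.558144 + 0.42·1.930906 = 0.252837
y(2.84) ≈ 0.2528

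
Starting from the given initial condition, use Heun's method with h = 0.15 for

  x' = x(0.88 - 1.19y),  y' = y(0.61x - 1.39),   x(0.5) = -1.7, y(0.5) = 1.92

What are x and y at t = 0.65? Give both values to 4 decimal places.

-1.4632, 1.3683

Heun on (x,y): k1 = f(t_n, state_n); k2 = f(t_n + h, state_n + h·k1); state_{n+1} = state_n + (h/2)·(k1 + k2).
0.500000: (-1.700000, 1.920000)
  k1 = (2.388160, -4.659840)
  predictor → (-1.341776, 1.221024)
  k2 = (0.768863, -2.696611)
  → (-1.463223, 1.368266)
(x(0.65), y(0.65)) ≈ (-1.4632, 1.3683)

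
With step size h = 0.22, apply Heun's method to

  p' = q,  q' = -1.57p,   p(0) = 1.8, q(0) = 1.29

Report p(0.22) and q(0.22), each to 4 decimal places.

2.0154, 0.6193

Heun on (p,q): k1 = f(x_n, state_n); k2 = f(x_n + h, state_n + h·k1); state_{n+1} = state_n + (h/2)·(k1 + k2).
0.000000: (1.800000, 1.290000)
  k1 = (1.290000, -2.826000)
  predictor → (2.083800, 0.668280)
  k2 = (0.668280, -3.271566)
  → (2.015411, 0.619268)
(p(0.22), q(0.22)) ≈ (2.0154, 0.6193)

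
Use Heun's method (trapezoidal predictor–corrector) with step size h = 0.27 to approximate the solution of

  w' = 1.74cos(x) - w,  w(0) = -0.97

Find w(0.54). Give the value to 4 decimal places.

Heun: k1 = f(x_n, w_n); k2 = f(x_n + h, w_n + h·k1); w_{n+1} = w_n + (h/2)·(k1 + k2).
x=0.000000, w=-0.970000:
  k1 = f(0.000000, -0.970000) = 2.710000
  k2 = f(0.270000, -0.238300) = 1.915261
  w ← -0.970000 + (0.27/2)·(2.710000 + 1.915261) = -0.345590
x=0.270000, w=-0.345590:
  k1 = f(0.270000, -0.345590) = 2.022551
  k2 = f(0.540000, 0.200499) = 1.291914
  w ← -0.345590 + (0.27/2)·(2.022551 + 1.291914) = 0.101863
w(0.54) ≈ 0.1019

0.1019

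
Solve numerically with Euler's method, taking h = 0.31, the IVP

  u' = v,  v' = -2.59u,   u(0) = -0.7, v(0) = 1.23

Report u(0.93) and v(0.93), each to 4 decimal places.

0.8717, 1.8578

Euler on (u,v): u_{n+1} = u_n + h·u', v_{n+1} = v_n + h·v'.
0.000000: (-0.700000, 1.230000); f=(1.230000, 1.813000) → (-0.318700, 1.792030)
0.310000: (-0.318700, 1.792030); f=(1.792030, 0.825433) → (0.236829, 2.047914)
0.620000: (0.236829, 2.047914); f=(2.047914, -0.613388) → (0.871683, 1.857764)
(u(0.93), v(0.93)) ≈ (0.8717, 1.8578)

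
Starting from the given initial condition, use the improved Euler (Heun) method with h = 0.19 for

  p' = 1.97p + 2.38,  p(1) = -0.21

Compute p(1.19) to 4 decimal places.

0.2335

Heun: k1 = f(x_n, p_n); k2 = f(x_n + h, p_n + h·k1); p_{n+1} = p_n + (h/2)·(k1 + k2).
x=1.000000, p=-0.210000:
  k1 = f(1.000000, -0.210000) = 1.966300
  k2 = f(1.190000, 0.163597) = 2.702286
  p ← -0.210000 + (0.19/2)·(1.966300 + 2.702286) = 0.233516
p(1.19) ≈ 0.2335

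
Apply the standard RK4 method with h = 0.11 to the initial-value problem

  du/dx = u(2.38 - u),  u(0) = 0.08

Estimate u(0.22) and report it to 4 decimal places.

0.1320

RK4: k1 = f(x_n, u_n); k2 = f(x_n + h/2, u_n + (h/2)·k1); k3 = f(x_n + h/2, u_n + (h/2)·k2); k4 = f(x_n + h, u_n + h·k3); u_{n+1} = u_n + (h/6)·(k1 + 2k2 + 2k3 + k4).
x=0.000000, u=0.080000:
  k1 = f(0.000000, 0.080000) = 0.184000
  k2 = f(0.055000, 0.090120) = 0.206364
  k3 = f(0.055000, 0.091350) = 0.209068
  k4 = f(0.110000, 0.102998) = 0.234526
  u ← 0.080000 + (0.11/6)·(k1 + 2k2 + 2k3 + k4) = 0.102905
x=0.110000, u=0.102905:
  k1 = f(0.110000, 0.102905) = 0.234326
  k2 = f(0.165000, 0.115793) = 0.262180
  k3 = f(0.165000, 0.117325) = 0.265469
  k4 = f(0.220000, 0.132107) = 0.296963
  u ← 0.102905 + (0.11/6)·(k1 + 2k2 + 2k3 + k4) = 0.131993
u(0.22) ≈ 0.1320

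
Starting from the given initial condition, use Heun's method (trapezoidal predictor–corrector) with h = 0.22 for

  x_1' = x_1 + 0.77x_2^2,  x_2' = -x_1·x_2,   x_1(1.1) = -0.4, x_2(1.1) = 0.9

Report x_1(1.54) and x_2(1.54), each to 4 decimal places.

-0.2221, 1.0413

Heun on (x_1,x_2): k1 = f(s_n, state_n); k2 = f(s_n + h, state_n + h·k1); state_{n+1} = state_n + (h/2)·(k1 + k2).
1.100000: (-0.400000, 0.900000)
  k1 = (0.223700, 0.360000)
  predictor → (-0.350786, 0.979200)
  k2 = (0.387515, 0.343490)
  → (-0.332766, 0.977384)
1.320000: (-0.332766, 0.977384)
  k1 = (0.402799, 0.325240)
  predictor → (-0.244151, 1.048937)
  k2 = (0.603056, 0.256099)
  → (-0.222122, 1.041331)
(x_1(1.54), x_2(1.54)) ≈ (-0.2221, 1.0413)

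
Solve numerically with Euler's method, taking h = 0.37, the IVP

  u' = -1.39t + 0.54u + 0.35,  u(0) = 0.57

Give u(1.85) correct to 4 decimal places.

0.0579

Euler: u_{n+1} = u_n + h·f(t_n, u_n).
t=0.000000, u=0.570000: f=0.657800 → u ← 0.570000 + 0.37·0.657800 = 0.813386
t=0.370000, u=0.813386: f=0.274928 → u ← 0.813386 + 0.37·0.274928 = 0.915110
t=0.740000, u=0.915110: f=-0.184441 → u ← 0.915110 + 0.37·(-0.184441) = 0.846866
t=1.110000, u=0.846866: f=-0.735592 → u ← 0.846866 + 0.37·(-0.735592) = 0.574697
t=1.480000, u=0.574697: f=-1.396863 → u ← 0.574697 + 0.37·(-1.396863) = 0.057858
u(1.85) ≈ 0.0579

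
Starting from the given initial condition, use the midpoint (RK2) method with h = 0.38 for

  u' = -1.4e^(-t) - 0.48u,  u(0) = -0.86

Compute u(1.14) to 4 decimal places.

Midpoint: k1 = f(t_n, u_n); k2 = f(t_n + h/2, u_n + (h/2)·k1); u_{n+1} = u_n + h·k2.
t=0.000000, u=-0.860000:
  k1 = f(0.000000, -0.860000) = -0.987200
  k2 = f(0.190000, -1.047568) = -0.654910
  u ← -0.860000 + 0.38·(-0.654910) = -1.108866
t=0.380000, u=-1.108866:
  k1 = f(0.380000, -1.108866) = -0.425150
  k2 = f(0.570000, -1.189644) = -0.220706
  u ← -1.108866 + 0.38·(-0.220706) = -1.192734
t=0.760000, u=-1.192734:
  k1 = f(0.760000, -1.192734) = -0.082221
  k2 = f(0.950000, -1.208356) = 0.038574
  u ← -1.192734 + 0.38·0.038574 = -1.178076
u(1.14) ≈ -1.1781

-1.1781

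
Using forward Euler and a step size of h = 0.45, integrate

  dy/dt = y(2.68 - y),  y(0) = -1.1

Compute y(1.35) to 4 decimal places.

-73.0858

Euler: y_{n+1} = y_n + h·f(t_n, y_n).
t=0.000000, y=-1.100000: f=-4.158000 → y ← -1.100000 + 0.45·(-4.158000) = -2.971100
t=0.450000, y=-2.971100: f=-16.789983 → y ← -2.971100 + 0.45·(-16.789983) = -10.526592
t=0.900000, y=-10.526592: f=-139.020416 → y ← -10.526592 + 0.45·(-139.020416) = -73.085780
y(1.35) ≈ -73.0858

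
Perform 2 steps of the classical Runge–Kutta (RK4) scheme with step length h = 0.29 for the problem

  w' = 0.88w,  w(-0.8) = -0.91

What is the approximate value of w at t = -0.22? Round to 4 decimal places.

-1.5160

RK4: k1 = f(t_n, w_n); k2 = f(t_n + h/2, w_n + (h/2)·k1); k3 = f(t_n + h/2, w_n + (h/2)·k2); k4 = f(t_n + h, w_n + h·k3); w_{n+1} = w_n + (h/6)·(k1 + 2k2 + 2k3 + k4).
t=-0.800000, w=-0.910000:
  k1 = f(-0.800000, -0.910000) = -0.800800
  k2 = f(-0.655000, -1.026116) = -0.902982
  k3 = f(-0.655000, -1.040932) = -0.916021
  k4 = f(-0.510000, -1.175646) = -1.034568
  w ← -0.910000 + (0.29/6)·(k1 + 2k2 + 2k3 + k4) = -1.174546
t=-0.510000, w=-1.174546:
  k1 = f(-0.510000, -1.174546) = -1.033601
  k2 = f(-0.365000, -1.324419) = -1.165488
  k3 = f(-0.365000, -1.343542) = -1.182317
  k4 = f(-0.220000, -1.517418) = -1.335328
  w ← -1.174546 + (0.29/6)·(k1 + 2k2 + 2k3 + k4) = -1.515999
w(-0.22) ≈ -1.5160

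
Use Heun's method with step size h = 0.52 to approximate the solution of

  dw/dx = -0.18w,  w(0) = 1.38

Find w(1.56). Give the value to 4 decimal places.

Heun: k1 = f(x_n, w_n); k2 = f(x_n + h, w_n + h·k1); w_{n+1} = w_n + (h/2)·(k1 + k2).
x=0.000000, w=1.380000:
  k1 = f(0.000000, 1.380000) = -0.248400
  k2 = f(0.520000, 1.250832) = -0.225150
  w ← 1.380000 + (0.52/2)·(-0.248400 + (-0.225150)) = 1.256877
x=0.520000, w=1.256877:
  k1 = f(0.520000, 1.256877) = -0.226238
  k2 = f(1.040000, 1.139233) = -0.205062
  w ← 1.256877 + (0.52/2)·(-0.226238 + (-0.205062)) = 1.144739
x=1.040000, w=1.144739:
  k1 = f(1.040000, 1.144739) = -0.206053
  k2 = f(1.560000, 1.037592) = -0.186766
  w ← 1.144739 + (0.52/2)·(-0.206053 + (-0.186766)) = 1.042606
w(1.56) ≈ 1.0426

1.0426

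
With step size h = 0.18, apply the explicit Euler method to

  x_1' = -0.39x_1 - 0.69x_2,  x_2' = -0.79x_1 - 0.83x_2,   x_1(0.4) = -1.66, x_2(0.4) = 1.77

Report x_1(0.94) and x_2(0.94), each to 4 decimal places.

-1.9407, 1.7373

Euler on (x_1,x_2): x_1_{n+1} = x_1_n + h·x_1', x_2_{n+1} = x_2_n + h·x_2'.
0.400000: (-1.660000, 1.770000); f=(-0.573900, -0.157700) → (-1.763302, 1.741614)
0.580000: (-1.763302, 1.741614); f=(-0.514026, -0.052531) → (-1.855827, 1.732158)
0.760000: (-1.855827, 1.732158); f=(-0.471417, 0.028412) → (-1.940682, 1.737272)
(x_1(0.94), x_2(0.94)) ≈ (-1.9407, 1.7373)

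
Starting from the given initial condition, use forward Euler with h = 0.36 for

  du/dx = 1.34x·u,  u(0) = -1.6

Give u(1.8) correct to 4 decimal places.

Euler: u_{n+1} = u_n + h·f(x_n, u_n).
x=0.000000, u=-1.600000: f=0.000000 → u ← -1.600000 + 0.36·0.000000 = -1.600000
x=0.360000, u=-1.600000: f=-0.771840 → u ← -1.600000 + 0.36·(-0.771840) = -1.877862
x=0.720000, u=-1.877862: f=-1.811762 → u ← -1.877862 + 0.36·(-1.811762) = -2.530097
x=1.080000, u=-2.530097: f=-3.661556 → u ← -2.530097 + 0.36·(-3.661556) = -3.848257
x=1.440000, u=-3.848257: f=-7.425596 → u ← -3.848257 + 0.36·(-7.425596) = -6.521471
u(1.8) ≈ -6.5215

-6.5215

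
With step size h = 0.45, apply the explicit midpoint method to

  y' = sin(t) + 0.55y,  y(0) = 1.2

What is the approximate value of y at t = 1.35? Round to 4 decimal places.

Midpoint: k1 = f(t_n, y_n); k2 = f(t_n + h/2, y_n + (h/2)·k1); y_{n+1} = y_n + h·k2.
t=0.000000, y=1.200000:
  k1 = f(0.000000, 1.200000) = 0.660000
  k2 = f(0.225000, 1.348500) = 0.964781
  y ← 1.200000 + 0.45·0.964781 = 1.634152
t=0.450000, y=1.634152:
  k1 = f(0.450000, 1.634152) = 1.333749
  k2 = f(0.675000, 1.934245) = 1.688732
  y ← 1.634152 + 0.45·1.688732 = 2.394081
t=0.900000, y=2.394081:
  k1 = f(0.900000, 2.394081) = 2.100071
  k2 = f(1.125000, 2.866597) = 2.478896
  y ← 2.394081 + 0.45·2.478896 = 3.509584
y(1.35) ≈ 3.5096

3.5096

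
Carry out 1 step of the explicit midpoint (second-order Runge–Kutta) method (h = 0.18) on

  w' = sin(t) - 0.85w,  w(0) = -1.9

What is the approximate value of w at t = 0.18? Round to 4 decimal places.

Midpoint: k1 = f(t_n, w_n); k2 = f(t_n + h/2, w_n + (h/2)·k1); w_{n+1} = w_n + h·k2.
t=0.000000, w=-1.900000:
  k1 = f(0.000000, -1.900000) = 1.615000
  k2 = f(0.090000, -1.754650) = 1.581331
  w ← -1.900000 + 0.18·1.581331 = -1.615360
w(0.18) ≈ -1.6154

-1.6154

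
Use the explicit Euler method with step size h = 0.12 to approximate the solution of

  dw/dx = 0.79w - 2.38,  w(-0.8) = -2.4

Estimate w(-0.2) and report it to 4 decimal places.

Euler: w_{n+1} = w_n + h·f(x_n, w_n).
x=-0.800000, w=-2.400000: f=-4.276000 → w ← -2.400000 + 0.12·(-4.276000) = -2.913120
x=-0.680000, w=-2.913120: f=-4.681365 → w ← -2.913120 + 0.12·(-4.681365) = -3.474884
x=-0.560000, w=-3.474884: f=-5.125158 → w ← -3.474884 + 0.12·(-5.125158) = -4.089903
x=-0.440000, w=-4.089903: f=-5.611023 → w ← -4.089903 + 0.12·(-5.611023) = -4.763226
x=-0.320000, w=-4.763226: f=-6.142948 → w ← -4.763226 + 0.12·(-6.142948) = -5.500379
w(-0.2) ≈ -5.5004

-5.5004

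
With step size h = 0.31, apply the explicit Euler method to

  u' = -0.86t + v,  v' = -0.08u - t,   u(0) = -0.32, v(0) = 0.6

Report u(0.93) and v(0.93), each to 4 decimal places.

-0.0338, 0.3237

Euler on (u,v): u_{n+1} = u_n + h·u', v_{n+1} = v_n + h·v'.
0.000000: (-0.320000, 0.600000); f=(0.600000, 0.025600) → (-0.134000, 0.607936)
0.310000: (-0.134000, 0.607936); f=(0.341336, -0.299280) → (-0.028186, 0.515159)
0.620000: (-0.028186, 0.515159); f=(-0.018041, -0.617745) → (-0.033778, 0.323658)
(u(0.93), v(0.93)) ≈ (-0.0338, 0.3237)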